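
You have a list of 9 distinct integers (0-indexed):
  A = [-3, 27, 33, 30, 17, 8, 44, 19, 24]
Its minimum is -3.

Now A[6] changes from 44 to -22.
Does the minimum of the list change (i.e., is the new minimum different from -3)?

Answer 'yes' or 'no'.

Answer: yes

Derivation:
Old min = -3
Change: A[6] 44 -> -22
Changed element was NOT the min; min changes only if -22 < -3.
New min = -22; changed? yes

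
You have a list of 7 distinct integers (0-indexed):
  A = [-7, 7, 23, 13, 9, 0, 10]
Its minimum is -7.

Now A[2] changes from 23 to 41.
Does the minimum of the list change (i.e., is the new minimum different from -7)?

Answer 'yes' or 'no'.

Old min = -7
Change: A[2] 23 -> 41
Changed element was NOT the min; min changes only if 41 < -7.
New min = -7; changed? no

Answer: no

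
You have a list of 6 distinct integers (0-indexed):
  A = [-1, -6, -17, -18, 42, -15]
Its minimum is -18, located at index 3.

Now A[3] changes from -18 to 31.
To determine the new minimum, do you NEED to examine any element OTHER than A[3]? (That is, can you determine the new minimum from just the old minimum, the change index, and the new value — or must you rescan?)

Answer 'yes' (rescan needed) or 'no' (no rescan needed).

Old min = -18 at index 3
Change at index 3: -18 -> 31
Index 3 WAS the min and new value 31 > old min -18. Must rescan other elements to find the new min.
Needs rescan: yes

Answer: yes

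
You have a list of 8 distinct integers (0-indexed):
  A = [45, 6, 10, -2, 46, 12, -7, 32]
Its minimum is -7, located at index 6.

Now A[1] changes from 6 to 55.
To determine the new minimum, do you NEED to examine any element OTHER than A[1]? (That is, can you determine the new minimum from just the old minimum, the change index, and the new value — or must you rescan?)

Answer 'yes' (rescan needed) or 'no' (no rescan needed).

Answer: no

Derivation:
Old min = -7 at index 6
Change at index 1: 6 -> 55
Index 1 was NOT the min. New min = min(-7, 55). No rescan of other elements needed.
Needs rescan: no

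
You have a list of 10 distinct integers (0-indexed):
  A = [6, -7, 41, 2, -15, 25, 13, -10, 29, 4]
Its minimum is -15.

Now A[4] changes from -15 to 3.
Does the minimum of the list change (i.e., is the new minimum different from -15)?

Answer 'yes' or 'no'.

Old min = -15
Change: A[4] -15 -> 3
Changed element was the min; new min must be rechecked.
New min = -10; changed? yes

Answer: yes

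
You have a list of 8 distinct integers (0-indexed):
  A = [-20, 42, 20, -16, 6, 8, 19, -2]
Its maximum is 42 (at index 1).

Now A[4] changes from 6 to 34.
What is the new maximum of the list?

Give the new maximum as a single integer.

Answer: 42

Derivation:
Old max = 42 (at index 1)
Change: A[4] 6 -> 34
Changed element was NOT the old max.
  New max = max(old_max, new_val) = max(42, 34) = 42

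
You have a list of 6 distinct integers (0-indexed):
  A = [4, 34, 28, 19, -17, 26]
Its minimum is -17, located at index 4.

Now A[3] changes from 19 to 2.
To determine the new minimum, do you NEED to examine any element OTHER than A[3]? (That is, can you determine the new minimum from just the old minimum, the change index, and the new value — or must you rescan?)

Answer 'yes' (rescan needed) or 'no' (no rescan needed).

Old min = -17 at index 4
Change at index 3: 19 -> 2
Index 3 was NOT the min. New min = min(-17, 2). No rescan of other elements needed.
Needs rescan: no

Answer: no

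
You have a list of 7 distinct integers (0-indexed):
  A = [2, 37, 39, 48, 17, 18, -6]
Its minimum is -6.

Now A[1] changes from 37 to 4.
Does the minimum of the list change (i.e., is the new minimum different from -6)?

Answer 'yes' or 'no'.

Answer: no

Derivation:
Old min = -6
Change: A[1] 37 -> 4
Changed element was NOT the min; min changes only if 4 < -6.
New min = -6; changed? no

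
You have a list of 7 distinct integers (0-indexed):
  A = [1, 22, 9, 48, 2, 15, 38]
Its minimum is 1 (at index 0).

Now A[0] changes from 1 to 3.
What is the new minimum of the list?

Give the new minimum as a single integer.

Answer: 2

Derivation:
Old min = 1 (at index 0)
Change: A[0] 1 -> 3
Changed element WAS the min. Need to check: is 3 still <= all others?
  Min of remaining elements: 2
  New min = min(3, 2) = 2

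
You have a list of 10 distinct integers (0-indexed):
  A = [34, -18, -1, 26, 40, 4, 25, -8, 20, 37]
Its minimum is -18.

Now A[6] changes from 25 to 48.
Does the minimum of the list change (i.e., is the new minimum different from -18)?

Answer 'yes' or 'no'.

Old min = -18
Change: A[6] 25 -> 48
Changed element was NOT the min; min changes only if 48 < -18.
New min = -18; changed? no

Answer: no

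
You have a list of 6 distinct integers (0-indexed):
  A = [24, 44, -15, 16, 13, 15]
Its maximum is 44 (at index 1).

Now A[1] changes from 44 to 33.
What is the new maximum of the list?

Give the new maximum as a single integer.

Old max = 44 (at index 1)
Change: A[1] 44 -> 33
Changed element WAS the max -> may need rescan.
  Max of remaining elements: 24
  New max = max(33, 24) = 33

Answer: 33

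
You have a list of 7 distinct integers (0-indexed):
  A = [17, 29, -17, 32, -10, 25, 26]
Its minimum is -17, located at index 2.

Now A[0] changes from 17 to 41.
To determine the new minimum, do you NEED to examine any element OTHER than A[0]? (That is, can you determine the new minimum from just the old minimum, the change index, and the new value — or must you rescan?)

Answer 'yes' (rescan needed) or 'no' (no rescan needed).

Old min = -17 at index 2
Change at index 0: 17 -> 41
Index 0 was NOT the min. New min = min(-17, 41). No rescan of other elements needed.
Needs rescan: no

Answer: no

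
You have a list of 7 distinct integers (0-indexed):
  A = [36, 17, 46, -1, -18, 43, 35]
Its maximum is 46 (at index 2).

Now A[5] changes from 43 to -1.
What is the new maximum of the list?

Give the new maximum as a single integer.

Answer: 46

Derivation:
Old max = 46 (at index 2)
Change: A[5] 43 -> -1
Changed element was NOT the old max.
  New max = max(old_max, new_val) = max(46, -1) = 46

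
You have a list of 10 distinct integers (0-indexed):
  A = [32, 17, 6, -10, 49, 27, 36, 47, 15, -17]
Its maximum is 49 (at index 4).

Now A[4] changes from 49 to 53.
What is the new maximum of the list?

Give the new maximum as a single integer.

Answer: 53

Derivation:
Old max = 49 (at index 4)
Change: A[4] 49 -> 53
Changed element WAS the max -> may need rescan.
  Max of remaining elements: 47
  New max = max(53, 47) = 53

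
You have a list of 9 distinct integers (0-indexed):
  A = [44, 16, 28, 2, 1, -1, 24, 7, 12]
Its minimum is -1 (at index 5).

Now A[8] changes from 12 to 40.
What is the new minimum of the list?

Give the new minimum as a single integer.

Old min = -1 (at index 5)
Change: A[8] 12 -> 40
Changed element was NOT the old min.
  New min = min(old_min, new_val) = min(-1, 40) = -1

Answer: -1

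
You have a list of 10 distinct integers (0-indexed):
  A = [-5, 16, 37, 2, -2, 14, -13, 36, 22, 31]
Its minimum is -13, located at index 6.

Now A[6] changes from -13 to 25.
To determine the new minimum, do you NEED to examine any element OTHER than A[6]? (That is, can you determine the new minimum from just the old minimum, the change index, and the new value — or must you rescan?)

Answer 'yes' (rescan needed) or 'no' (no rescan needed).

Old min = -13 at index 6
Change at index 6: -13 -> 25
Index 6 WAS the min and new value 25 > old min -13. Must rescan other elements to find the new min.
Needs rescan: yes

Answer: yes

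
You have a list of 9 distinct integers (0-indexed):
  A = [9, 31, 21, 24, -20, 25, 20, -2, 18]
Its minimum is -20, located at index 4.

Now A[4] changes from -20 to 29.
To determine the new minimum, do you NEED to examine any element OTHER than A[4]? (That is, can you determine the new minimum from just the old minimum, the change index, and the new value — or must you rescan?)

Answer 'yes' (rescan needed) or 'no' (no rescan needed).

Answer: yes

Derivation:
Old min = -20 at index 4
Change at index 4: -20 -> 29
Index 4 WAS the min and new value 29 > old min -20. Must rescan other elements to find the new min.
Needs rescan: yes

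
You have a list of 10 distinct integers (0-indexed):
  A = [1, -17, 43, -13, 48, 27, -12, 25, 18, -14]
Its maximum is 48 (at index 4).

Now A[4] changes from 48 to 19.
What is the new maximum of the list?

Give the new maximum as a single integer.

Answer: 43

Derivation:
Old max = 48 (at index 4)
Change: A[4] 48 -> 19
Changed element WAS the max -> may need rescan.
  Max of remaining elements: 43
  New max = max(19, 43) = 43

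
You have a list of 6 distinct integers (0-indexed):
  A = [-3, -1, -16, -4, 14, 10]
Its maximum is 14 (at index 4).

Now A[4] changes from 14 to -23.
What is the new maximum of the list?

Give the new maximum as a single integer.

Old max = 14 (at index 4)
Change: A[4] 14 -> -23
Changed element WAS the max -> may need rescan.
  Max of remaining elements: 10
  New max = max(-23, 10) = 10

Answer: 10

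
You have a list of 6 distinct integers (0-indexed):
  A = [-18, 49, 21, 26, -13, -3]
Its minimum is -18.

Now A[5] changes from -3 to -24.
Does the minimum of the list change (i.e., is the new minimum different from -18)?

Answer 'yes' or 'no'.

Old min = -18
Change: A[5] -3 -> -24
Changed element was NOT the min; min changes only if -24 < -18.
New min = -24; changed? yes

Answer: yes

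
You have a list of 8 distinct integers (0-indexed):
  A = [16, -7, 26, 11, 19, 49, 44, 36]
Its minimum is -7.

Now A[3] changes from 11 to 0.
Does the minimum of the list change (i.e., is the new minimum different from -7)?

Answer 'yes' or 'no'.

Answer: no

Derivation:
Old min = -7
Change: A[3] 11 -> 0
Changed element was NOT the min; min changes only if 0 < -7.
New min = -7; changed? no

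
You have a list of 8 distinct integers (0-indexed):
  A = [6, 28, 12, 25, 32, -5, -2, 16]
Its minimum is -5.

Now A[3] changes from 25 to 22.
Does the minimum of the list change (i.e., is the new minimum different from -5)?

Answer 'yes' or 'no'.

Old min = -5
Change: A[3] 25 -> 22
Changed element was NOT the min; min changes only if 22 < -5.
New min = -5; changed? no

Answer: no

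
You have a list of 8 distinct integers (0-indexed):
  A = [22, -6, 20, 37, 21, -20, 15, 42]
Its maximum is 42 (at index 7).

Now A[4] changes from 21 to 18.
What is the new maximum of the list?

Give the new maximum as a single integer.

Old max = 42 (at index 7)
Change: A[4] 21 -> 18
Changed element was NOT the old max.
  New max = max(old_max, new_val) = max(42, 18) = 42

Answer: 42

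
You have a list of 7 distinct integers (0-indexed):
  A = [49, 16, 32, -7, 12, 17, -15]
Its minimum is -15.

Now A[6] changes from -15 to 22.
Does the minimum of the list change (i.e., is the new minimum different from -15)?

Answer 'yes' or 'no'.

Answer: yes

Derivation:
Old min = -15
Change: A[6] -15 -> 22
Changed element was the min; new min must be rechecked.
New min = -7; changed? yes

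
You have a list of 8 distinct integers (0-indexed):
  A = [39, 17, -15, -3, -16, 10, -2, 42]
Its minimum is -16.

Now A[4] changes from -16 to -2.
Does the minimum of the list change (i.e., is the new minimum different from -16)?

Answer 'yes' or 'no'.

Old min = -16
Change: A[4] -16 -> -2
Changed element was the min; new min must be rechecked.
New min = -15; changed? yes

Answer: yes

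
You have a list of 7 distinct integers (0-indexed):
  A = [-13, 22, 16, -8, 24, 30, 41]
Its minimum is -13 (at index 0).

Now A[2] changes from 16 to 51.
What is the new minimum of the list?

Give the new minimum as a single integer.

Answer: -13

Derivation:
Old min = -13 (at index 0)
Change: A[2] 16 -> 51
Changed element was NOT the old min.
  New min = min(old_min, new_val) = min(-13, 51) = -13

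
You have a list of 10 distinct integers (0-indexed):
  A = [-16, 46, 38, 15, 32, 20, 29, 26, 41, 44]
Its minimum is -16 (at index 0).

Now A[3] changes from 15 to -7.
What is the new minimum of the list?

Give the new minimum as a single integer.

Answer: -16

Derivation:
Old min = -16 (at index 0)
Change: A[3] 15 -> -7
Changed element was NOT the old min.
  New min = min(old_min, new_val) = min(-16, -7) = -16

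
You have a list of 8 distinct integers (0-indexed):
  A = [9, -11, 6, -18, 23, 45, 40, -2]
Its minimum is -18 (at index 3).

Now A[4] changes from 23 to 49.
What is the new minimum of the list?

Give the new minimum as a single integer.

Answer: -18

Derivation:
Old min = -18 (at index 3)
Change: A[4] 23 -> 49
Changed element was NOT the old min.
  New min = min(old_min, new_val) = min(-18, 49) = -18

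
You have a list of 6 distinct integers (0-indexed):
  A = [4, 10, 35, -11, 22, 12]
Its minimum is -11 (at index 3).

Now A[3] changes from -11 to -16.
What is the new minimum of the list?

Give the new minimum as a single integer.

Old min = -11 (at index 3)
Change: A[3] -11 -> -16
Changed element WAS the min. Need to check: is -16 still <= all others?
  Min of remaining elements: 4
  New min = min(-16, 4) = -16

Answer: -16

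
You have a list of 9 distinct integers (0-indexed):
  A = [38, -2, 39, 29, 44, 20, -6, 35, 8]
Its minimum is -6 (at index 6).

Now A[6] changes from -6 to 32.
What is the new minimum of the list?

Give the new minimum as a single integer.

Old min = -6 (at index 6)
Change: A[6] -6 -> 32
Changed element WAS the min. Need to check: is 32 still <= all others?
  Min of remaining elements: -2
  New min = min(32, -2) = -2

Answer: -2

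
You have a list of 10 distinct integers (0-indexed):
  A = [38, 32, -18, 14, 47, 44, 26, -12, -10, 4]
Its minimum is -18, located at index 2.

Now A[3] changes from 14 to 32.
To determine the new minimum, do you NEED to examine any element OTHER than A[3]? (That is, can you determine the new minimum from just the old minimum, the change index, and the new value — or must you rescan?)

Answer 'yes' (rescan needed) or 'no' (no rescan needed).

Answer: no

Derivation:
Old min = -18 at index 2
Change at index 3: 14 -> 32
Index 3 was NOT the min. New min = min(-18, 32). No rescan of other elements needed.
Needs rescan: no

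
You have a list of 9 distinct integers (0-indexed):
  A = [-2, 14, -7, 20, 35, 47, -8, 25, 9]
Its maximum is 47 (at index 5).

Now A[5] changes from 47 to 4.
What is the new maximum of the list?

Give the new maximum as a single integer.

Answer: 35

Derivation:
Old max = 47 (at index 5)
Change: A[5] 47 -> 4
Changed element WAS the max -> may need rescan.
  Max of remaining elements: 35
  New max = max(4, 35) = 35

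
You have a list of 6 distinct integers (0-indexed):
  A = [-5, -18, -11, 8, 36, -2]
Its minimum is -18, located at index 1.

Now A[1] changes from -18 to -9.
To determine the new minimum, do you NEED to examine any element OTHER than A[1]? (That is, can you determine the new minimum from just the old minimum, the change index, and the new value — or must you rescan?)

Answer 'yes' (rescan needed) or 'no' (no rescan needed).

Answer: yes

Derivation:
Old min = -18 at index 1
Change at index 1: -18 -> -9
Index 1 WAS the min and new value -9 > old min -18. Must rescan other elements to find the new min.
Needs rescan: yes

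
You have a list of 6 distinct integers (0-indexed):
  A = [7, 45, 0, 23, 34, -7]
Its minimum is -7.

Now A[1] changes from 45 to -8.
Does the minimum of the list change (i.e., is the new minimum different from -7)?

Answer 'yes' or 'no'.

Answer: yes

Derivation:
Old min = -7
Change: A[1] 45 -> -8
Changed element was NOT the min; min changes only if -8 < -7.
New min = -8; changed? yes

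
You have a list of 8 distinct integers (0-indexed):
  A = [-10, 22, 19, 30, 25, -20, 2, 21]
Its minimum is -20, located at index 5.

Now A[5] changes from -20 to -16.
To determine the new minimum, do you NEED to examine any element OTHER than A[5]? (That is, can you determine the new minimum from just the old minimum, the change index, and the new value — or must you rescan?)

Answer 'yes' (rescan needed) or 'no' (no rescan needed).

Old min = -20 at index 5
Change at index 5: -20 -> -16
Index 5 WAS the min and new value -16 > old min -20. Must rescan other elements to find the new min.
Needs rescan: yes

Answer: yes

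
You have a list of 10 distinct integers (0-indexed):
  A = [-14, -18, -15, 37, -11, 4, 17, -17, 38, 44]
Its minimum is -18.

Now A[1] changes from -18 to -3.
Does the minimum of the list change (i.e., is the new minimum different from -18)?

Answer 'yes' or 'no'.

Answer: yes

Derivation:
Old min = -18
Change: A[1] -18 -> -3
Changed element was the min; new min must be rechecked.
New min = -17; changed? yes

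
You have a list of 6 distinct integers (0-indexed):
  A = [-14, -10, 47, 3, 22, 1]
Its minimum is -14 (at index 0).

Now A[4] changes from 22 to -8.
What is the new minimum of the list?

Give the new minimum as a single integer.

Answer: -14

Derivation:
Old min = -14 (at index 0)
Change: A[4] 22 -> -8
Changed element was NOT the old min.
  New min = min(old_min, new_val) = min(-14, -8) = -14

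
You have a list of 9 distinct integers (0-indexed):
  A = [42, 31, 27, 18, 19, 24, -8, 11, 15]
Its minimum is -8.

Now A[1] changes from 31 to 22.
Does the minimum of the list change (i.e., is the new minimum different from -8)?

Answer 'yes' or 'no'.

Answer: no

Derivation:
Old min = -8
Change: A[1] 31 -> 22
Changed element was NOT the min; min changes only if 22 < -8.
New min = -8; changed? no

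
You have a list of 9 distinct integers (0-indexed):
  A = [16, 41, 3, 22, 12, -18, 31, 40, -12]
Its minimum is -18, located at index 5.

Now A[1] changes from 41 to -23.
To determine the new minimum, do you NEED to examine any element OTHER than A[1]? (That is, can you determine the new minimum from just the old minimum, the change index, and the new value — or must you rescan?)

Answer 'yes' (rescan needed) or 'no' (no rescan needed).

Old min = -18 at index 5
Change at index 1: 41 -> -23
Index 1 was NOT the min. New min = min(-18, -23). No rescan of other elements needed.
Needs rescan: no

Answer: no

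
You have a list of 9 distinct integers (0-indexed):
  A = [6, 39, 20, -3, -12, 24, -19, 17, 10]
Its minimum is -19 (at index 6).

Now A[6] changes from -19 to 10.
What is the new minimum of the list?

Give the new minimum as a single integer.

Answer: -12

Derivation:
Old min = -19 (at index 6)
Change: A[6] -19 -> 10
Changed element WAS the min. Need to check: is 10 still <= all others?
  Min of remaining elements: -12
  New min = min(10, -12) = -12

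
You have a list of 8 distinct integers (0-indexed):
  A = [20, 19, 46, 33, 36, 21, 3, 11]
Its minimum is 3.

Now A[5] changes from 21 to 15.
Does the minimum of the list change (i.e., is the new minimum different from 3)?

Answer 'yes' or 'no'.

Old min = 3
Change: A[5] 21 -> 15
Changed element was NOT the min; min changes only if 15 < 3.
New min = 3; changed? no

Answer: no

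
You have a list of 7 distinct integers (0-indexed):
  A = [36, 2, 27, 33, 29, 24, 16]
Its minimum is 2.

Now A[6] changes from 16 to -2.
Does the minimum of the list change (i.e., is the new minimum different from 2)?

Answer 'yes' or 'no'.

Answer: yes

Derivation:
Old min = 2
Change: A[6] 16 -> -2
Changed element was NOT the min; min changes only if -2 < 2.
New min = -2; changed? yes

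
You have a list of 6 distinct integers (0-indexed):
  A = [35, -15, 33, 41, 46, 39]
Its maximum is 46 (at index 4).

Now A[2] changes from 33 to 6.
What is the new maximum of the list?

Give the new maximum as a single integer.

Old max = 46 (at index 4)
Change: A[2] 33 -> 6
Changed element was NOT the old max.
  New max = max(old_max, new_val) = max(46, 6) = 46

Answer: 46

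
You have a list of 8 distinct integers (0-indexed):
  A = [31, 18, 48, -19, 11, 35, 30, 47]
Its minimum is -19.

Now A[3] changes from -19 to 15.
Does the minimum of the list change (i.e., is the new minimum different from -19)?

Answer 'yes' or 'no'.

Old min = -19
Change: A[3] -19 -> 15
Changed element was the min; new min must be rechecked.
New min = 11; changed? yes

Answer: yes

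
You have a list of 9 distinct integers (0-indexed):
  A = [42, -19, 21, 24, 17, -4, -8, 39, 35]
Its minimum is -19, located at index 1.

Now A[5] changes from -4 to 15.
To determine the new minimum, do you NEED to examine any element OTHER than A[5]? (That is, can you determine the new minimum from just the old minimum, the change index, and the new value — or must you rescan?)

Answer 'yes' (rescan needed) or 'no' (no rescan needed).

Answer: no

Derivation:
Old min = -19 at index 1
Change at index 5: -4 -> 15
Index 5 was NOT the min. New min = min(-19, 15). No rescan of other elements needed.
Needs rescan: no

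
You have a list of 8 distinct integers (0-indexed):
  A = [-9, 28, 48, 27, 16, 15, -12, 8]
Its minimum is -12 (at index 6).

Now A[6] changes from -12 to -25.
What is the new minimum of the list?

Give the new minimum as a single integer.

Old min = -12 (at index 6)
Change: A[6] -12 -> -25
Changed element WAS the min. Need to check: is -25 still <= all others?
  Min of remaining elements: -9
  New min = min(-25, -9) = -25

Answer: -25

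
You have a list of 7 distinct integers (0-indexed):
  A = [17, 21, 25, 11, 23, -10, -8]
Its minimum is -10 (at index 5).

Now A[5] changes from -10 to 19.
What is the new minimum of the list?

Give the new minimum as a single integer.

Old min = -10 (at index 5)
Change: A[5] -10 -> 19
Changed element WAS the min. Need to check: is 19 still <= all others?
  Min of remaining elements: -8
  New min = min(19, -8) = -8

Answer: -8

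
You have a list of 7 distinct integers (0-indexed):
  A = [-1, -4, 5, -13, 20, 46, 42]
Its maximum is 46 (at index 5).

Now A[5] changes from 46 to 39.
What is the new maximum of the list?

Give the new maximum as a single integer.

Old max = 46 (at index 5)
Change: A[5] 46 -> 39
Changed element WAS the max -> may need rescan.
  Max of remaining elements: 42
  New max = max(39, 42) = 42

Answer: 42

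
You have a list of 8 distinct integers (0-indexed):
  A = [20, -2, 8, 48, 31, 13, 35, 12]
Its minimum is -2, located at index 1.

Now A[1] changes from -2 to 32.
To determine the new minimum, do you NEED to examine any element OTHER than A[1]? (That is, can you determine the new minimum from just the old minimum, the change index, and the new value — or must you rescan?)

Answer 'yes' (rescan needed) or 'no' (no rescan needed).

Answer: yes

Derivation:
Old min = -2 at index 1
Change at index 1: -2 -> 32
Index 1 WAS the min and new value 32 > old min -2. Must rescan other elements to find the new min.
Needs rescan: yes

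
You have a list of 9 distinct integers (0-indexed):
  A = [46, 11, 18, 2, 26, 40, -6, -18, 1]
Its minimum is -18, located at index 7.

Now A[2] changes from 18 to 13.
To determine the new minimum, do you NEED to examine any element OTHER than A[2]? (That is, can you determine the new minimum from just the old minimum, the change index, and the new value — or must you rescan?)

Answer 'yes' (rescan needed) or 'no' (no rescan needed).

Answer: no

Derivation:
Old min = -18 at index 7
Change at index 2: 18 -> 13
Index 2 was NOT the min. New min = min(-18, 13). No rescan of other elements needed.
Needs rescan: no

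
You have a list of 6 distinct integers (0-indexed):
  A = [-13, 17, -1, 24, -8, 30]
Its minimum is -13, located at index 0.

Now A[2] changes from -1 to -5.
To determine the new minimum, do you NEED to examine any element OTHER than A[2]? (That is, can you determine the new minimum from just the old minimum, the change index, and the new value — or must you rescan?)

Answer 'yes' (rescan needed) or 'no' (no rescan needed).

Answer: no

Derivation:
Old min = -13 at index 0
Change at index 2: -1 -> -5
Index 2 was NOT the min. New min = min(-13, -5). No rescan of other elements needed.
Needs rescan: no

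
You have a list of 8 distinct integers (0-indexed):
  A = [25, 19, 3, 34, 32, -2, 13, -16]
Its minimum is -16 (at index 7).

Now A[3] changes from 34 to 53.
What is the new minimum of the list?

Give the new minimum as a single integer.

Answer: -16

Derivation:
Old min = -16 (at index 7)
Change: A[3] 34 -> 53
Changed element was NOT the old min.
  New min = min(old_min, new_val) = min(-16, 53) = -16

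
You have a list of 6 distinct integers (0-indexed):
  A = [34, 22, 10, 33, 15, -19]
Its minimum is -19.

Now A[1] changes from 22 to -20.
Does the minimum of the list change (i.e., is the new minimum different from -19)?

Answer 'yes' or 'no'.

Answer: yes

Derivation:
Old min = -19
Change: A[1] 22 -> -20
Changed element was NOT the min; min changes only if -20 < -19.
New min = -20; changed? yes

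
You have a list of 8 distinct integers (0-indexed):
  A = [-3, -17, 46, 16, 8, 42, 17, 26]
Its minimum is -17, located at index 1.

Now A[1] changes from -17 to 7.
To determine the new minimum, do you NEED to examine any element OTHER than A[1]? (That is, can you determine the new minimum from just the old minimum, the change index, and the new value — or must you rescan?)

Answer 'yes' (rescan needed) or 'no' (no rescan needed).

Answer: yes

Derivation:
Old min = -17 at index 1
Change at index 1: -17 -> 7
Index 1 WAS the min and new value 7 > old min -17. Must rescan other elements to find the new min.
Needs rescan: yes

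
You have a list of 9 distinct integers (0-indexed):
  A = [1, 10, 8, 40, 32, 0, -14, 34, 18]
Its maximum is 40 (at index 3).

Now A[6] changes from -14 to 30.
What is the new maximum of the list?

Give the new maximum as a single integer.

Answer: 40

Derivation:
Old max = 40 (at index 3)
Change: A[6] -14 -> 30
Changed element was NOT the old max.
  New max = max(old_max, new_val) = max(40, 30) = 40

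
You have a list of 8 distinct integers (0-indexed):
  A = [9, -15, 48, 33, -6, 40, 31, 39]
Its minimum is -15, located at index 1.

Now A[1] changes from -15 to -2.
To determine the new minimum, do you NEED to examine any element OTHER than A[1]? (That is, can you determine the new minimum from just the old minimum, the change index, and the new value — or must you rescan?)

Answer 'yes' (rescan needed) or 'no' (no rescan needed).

Answer: yes

Derivation:
Old min = -15 at index 1
Change at index 1: -15 -> -2
Index 1 WAS the min and new value -2 > old min -15. Must rescan other elements to find the new min.
Needs rescan: yes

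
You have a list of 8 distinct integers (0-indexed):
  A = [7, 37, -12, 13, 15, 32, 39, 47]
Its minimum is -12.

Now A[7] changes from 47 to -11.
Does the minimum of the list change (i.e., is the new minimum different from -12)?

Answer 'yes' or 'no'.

Answer: no

Derivation:
Old min = -12
Change: A[7] 47 -> -11
Changed element was NOT the min; min changes only if -11 < -12.
New min = -12; changed? no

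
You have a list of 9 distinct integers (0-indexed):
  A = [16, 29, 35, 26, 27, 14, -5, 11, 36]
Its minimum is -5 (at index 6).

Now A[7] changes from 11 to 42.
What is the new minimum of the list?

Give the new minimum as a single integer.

Old min = -5 (at index 6)
Change: A[7] 11 -> 42
Changed element was NOT the old min.
  New min = min(old_min, new_val) = min(-5, 42) = -5

Answer: -5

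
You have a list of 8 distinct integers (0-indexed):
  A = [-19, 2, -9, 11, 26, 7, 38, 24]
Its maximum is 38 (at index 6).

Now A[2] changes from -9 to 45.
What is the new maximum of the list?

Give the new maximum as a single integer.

Old max = 38 (at index 6)
Change: A[2] -9 -> 45
Changed element was NOT the old max.
  New max = max(old_max, new_val) = max(38, 45) = 45

Answer: 45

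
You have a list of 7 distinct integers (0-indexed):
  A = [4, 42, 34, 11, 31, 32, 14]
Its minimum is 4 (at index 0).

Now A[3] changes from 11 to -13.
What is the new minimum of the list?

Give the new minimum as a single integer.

Old min = 4 (at index 0)
Change: A[3] 11 -> -13
Changed element was NOT the old min.
  New min = min(old_min, new_val) = min(4, -13) = -13

Answer: -13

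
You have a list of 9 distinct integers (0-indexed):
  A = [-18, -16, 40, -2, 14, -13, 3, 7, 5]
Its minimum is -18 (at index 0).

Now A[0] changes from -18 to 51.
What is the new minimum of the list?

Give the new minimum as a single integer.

Answer: -16

Derivation:
Old min = -18 (at index 0)
Change: A[0] -18 -> 51
Changed element WAS the min. Need to check: is 51 still <= all others?
  Min of remaining elements: -16
  New min = min(51, -16) = -16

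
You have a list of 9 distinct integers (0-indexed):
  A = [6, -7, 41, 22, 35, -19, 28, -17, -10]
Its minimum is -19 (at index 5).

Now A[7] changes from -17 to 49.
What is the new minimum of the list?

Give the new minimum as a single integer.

Answer: -19

Derivation:
Old min = -19 (at index 5)
Change: A[7] -17 -> 49
Changed element was NOT the old min.
  New min = min(old_min, new_val) = min(-19, 49) = -19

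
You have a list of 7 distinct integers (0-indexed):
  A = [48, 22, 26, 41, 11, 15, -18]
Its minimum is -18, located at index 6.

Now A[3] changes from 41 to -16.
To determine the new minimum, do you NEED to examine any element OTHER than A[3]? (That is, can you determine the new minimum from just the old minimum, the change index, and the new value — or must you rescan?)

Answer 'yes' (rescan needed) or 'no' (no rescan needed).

Old min = -18 at index 6
Change at index 3: 41 -> -16
Index 3 was NOT the min. New min = min(-18, -16). No rescan of other elements needed.
Needs rescan: no

Answer: no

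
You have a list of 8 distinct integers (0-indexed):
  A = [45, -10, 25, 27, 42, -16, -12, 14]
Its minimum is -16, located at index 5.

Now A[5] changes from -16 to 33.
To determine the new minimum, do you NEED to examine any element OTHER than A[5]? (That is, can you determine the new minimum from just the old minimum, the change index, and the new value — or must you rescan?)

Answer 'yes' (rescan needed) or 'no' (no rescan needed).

Old min = -16 at index 5
Change at index 5: -16 -> 33
Index 5 WAS the min and new value 33 > old min -16. Must rescan other elements to find the new min.
Needs rescan: yes

Answer: yes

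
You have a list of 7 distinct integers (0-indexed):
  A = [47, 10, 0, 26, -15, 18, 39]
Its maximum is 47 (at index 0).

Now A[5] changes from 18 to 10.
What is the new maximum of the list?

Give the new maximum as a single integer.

Old max = 47 (at index 0)
Change: A[5] 18 -> 10
Changed element was NOT the old max.
  New max = max(old_max, new_val) = max(47, 10) = 47

Answer: 47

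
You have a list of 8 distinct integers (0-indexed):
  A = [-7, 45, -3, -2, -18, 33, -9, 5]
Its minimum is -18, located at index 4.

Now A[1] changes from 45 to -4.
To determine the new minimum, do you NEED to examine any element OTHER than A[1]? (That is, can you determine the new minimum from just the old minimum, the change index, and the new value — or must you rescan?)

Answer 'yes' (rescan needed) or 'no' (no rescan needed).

Old min = -18 at index 4
Change at index 1: 45 -> -4
Index 1 was NOT the min. New min = min(-18, -4). No rescan of other elements needed.
Needs rescan: no

Answer: no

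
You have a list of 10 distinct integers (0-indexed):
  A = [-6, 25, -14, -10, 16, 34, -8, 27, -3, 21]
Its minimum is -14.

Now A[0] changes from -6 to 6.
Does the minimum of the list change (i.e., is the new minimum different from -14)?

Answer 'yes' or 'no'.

Answer: no

Derivation:
Old min = -14
Change: A[0] -6 -> 6
Changed element was NOT the min; min changes only if 6 < -14.
New min = -14; changed? no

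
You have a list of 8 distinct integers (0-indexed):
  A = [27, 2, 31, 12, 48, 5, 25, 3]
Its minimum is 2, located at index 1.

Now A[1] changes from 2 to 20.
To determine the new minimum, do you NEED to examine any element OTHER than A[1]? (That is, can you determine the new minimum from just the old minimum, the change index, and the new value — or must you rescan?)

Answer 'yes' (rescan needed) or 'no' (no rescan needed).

Old min = 2 at index 1
Change at index 1: 2 -> 20
Index 1 WAS the min and new value 20 > old min 2. Must rescan other elements to find the new min.
Needs rescan: yes

Answer: yes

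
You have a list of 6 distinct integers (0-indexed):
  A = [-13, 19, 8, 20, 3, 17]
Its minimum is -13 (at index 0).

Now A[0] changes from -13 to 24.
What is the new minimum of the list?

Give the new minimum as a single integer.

Old min = -13 (at index 0)
Change: A[0] -13 -> 24
Changed element WAS the min. Need to check: is 24 still <= all others?
  Min of remaining elements: 3
  New min = min(24, 3) = 3

Answer: 3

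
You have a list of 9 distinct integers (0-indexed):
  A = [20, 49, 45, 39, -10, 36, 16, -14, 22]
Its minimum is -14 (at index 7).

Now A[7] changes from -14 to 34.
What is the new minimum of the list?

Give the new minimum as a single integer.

Answer: -10

Derivation:
Old min = -14 (at index 7)
Change: A[7] -14 -> 34
Changed element WAS the min. Need to check: is 34 still <= all others?
  Min of remaining elements: -10
  New min = min(34, -10) = -10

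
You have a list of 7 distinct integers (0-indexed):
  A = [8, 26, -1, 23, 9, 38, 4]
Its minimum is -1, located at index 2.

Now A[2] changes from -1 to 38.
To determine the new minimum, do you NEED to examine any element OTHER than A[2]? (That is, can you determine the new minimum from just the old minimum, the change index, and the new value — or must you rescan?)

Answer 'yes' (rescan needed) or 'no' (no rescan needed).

Old min = -1 at index 2
Change at index 2: -1 -> 38
Index 2 WAS the min and new value 38 > old min -1. Must rescan other elements to find the new min.
Needs rescan: yes

Answer: yes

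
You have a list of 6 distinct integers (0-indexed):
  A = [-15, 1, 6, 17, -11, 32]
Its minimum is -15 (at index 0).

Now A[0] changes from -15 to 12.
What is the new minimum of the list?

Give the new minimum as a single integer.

Old min = -15 (at index 0)
Change: A[0] -15 -> 12
Changed element WAS the min. Need to check: is 12 still <= all others?
  Min of remaining elements: -11
  New min = min(12, -11) = -11

Answer: -11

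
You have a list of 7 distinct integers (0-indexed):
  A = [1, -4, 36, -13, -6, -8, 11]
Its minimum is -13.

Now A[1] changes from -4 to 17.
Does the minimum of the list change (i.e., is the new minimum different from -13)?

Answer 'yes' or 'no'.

Answer: no

Derivation:
Old min = -13
Change: A[1] -4 -> 17
Changed element was NOT the min; min changes only if 17 < -13.
New min = -13; changed? no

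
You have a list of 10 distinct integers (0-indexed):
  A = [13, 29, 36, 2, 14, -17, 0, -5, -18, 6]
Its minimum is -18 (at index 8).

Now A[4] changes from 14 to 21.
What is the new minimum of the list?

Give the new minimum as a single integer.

Answer: -18

Derivation:
Old min = -18 (at index 8)
Change: A[4] 14 -> 21
Changed element was NOT the old min.
  New min = min(old_min, new_val) = min(-18, 21) = -18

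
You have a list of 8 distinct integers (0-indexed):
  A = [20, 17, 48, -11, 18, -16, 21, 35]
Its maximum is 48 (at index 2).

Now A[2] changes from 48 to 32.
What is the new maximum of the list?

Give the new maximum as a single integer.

Answer: 35

Derivation:
Old max = 48 (at index 2)
Change: A[2] 48 -> 32
Changed element WAS the max -> may need rescan.
  Max of remaining elements: 35
  New max = max(32, 35) = 35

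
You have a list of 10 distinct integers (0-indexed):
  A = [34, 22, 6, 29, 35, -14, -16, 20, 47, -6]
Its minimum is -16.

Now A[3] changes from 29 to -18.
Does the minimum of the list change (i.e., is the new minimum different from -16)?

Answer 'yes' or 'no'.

Old min = -16
Change: A[3] 29 -> -18
Changed element was NOT the min; min changes only if -18 < -16.
New min = -18; changed? yes

Answer: yes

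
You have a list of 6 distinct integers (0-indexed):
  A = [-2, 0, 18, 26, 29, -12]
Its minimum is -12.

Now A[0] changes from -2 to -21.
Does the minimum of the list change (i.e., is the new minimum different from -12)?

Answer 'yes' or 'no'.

Answer: yes

Derivation:
Old min = -12
Change: A[0] -2 -> -21
Changed element was NOT the min; min changes only if -21 < -12.
New min = -21; changed? yes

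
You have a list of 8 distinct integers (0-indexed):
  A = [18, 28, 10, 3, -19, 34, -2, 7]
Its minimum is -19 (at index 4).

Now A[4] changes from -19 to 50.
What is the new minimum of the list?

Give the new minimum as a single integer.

Answer: -2

Derivation:
Old min = -19 (at index 4)
Change: A[4] -19 -> 50
Changed element WAS the min. Need to check: is 50 still <= all others?
  Min of remaining elements: -2
  New min = min(50, -2) = -2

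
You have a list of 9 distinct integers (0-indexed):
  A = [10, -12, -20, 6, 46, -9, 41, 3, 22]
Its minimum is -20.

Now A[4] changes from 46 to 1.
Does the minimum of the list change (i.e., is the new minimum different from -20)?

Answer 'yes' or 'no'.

Answer: no

Derivation:
Old min = -20
Change: A[4] 46 -> 1
Changed element was NOT the min; min changes only if 1 < -20.
New min = -20; changed? no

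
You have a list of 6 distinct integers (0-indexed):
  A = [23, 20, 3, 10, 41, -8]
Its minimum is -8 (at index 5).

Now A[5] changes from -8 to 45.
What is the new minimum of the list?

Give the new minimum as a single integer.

Old min = -8 (at index 5)
Change: A[5] -8 -> 45
Changed element WAS the min. Need to check: is 45 still <= all others?
  Min of remaining elements: 3
  New min = min(45, 3) = 3

Answer: 3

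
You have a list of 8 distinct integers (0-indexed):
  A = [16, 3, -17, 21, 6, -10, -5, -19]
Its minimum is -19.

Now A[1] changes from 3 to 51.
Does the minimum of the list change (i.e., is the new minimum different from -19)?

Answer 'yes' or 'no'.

Answer: no

Derivation:
Old min = -19
Change: A[1] 3 -> 51
Changed element was NOT the min; min changes only if 51 < -19.
New min = -19; changed? no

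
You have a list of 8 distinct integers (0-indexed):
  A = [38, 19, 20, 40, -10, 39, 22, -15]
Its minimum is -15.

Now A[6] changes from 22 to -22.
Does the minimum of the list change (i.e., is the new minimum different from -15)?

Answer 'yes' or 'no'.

Answer: yes

Derivation:
Old min = -15
Change: A[6] 22 -> -22
Changed element was NOT the min; min changes only if -22 < -15.
New min = -22; changed? yes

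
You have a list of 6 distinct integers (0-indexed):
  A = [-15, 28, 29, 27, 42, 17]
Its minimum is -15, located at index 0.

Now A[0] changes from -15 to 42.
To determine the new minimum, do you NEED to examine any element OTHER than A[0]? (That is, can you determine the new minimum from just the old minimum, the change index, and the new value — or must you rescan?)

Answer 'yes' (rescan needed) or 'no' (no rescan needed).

Old min = -15 at index 0
Change at index 0: -15 -> 42
Index 0 WAS the min and new value 42 > old min -15. Must rescan other elements to find the new min.
Needs rescan: yes

Answer: yes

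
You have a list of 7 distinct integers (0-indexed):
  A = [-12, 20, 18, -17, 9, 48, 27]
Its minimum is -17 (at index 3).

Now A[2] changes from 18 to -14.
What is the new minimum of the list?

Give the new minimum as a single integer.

Old min = -17 (at index 3)
Change: A[2] 18 -> -14
Changed element was NOT the old min.
  New min = min(old_min, new_val) = min(-17, -14) = -17

Answer: -17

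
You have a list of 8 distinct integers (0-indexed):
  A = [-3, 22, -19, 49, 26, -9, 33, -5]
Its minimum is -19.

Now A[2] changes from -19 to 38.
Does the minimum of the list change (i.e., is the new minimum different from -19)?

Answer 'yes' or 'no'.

Old min = -19
Change: A[2] -19 -> 38
Changed element was the min; new min must be rechecked.
New min = -9; changed? yes

Answer: yes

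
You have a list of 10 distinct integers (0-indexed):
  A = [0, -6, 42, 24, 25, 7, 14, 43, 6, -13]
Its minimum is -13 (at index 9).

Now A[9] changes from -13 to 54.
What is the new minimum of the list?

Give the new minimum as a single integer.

Old min = -13 (at index 9)
Change: A[9] -13 -> 54
Changed element WAS the min. Need to check: is 54 still <= all others?
  Min of remaining elements: -6
  New min = min(54, -6) = -6

Answer: -6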